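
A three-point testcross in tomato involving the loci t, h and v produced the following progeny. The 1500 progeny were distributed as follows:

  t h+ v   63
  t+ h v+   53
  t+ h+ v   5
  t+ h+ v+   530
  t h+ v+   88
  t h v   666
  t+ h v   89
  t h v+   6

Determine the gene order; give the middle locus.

The two most frequent reciprocal classes, t h v and t+ h+ v+, are the parental types, so the F1 was t h v / t+ h+ v+.
The two rarest classes, t h v+ and t+ h+ v, are the double crossovers. Comparing them with the parentals, only the v allele has switched, so v is the middle locus and the order is t – v – h.

v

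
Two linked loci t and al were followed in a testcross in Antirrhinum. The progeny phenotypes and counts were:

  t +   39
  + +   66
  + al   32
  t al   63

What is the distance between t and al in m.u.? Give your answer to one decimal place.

The two most frequent classes, + + (66) and t al (63), are the parental types, so the F1 was + + / t al.
The recombinant classes are + al and t +: 32 + 39 = 71.
Recombination frequency = 71/200 = 0.3550 ≈ 35.5%, i.e. 35.5 m.u.

35.5 m.u.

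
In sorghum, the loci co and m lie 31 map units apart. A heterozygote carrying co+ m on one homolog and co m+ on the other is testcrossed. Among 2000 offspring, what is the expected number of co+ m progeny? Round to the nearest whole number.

690

A map distance of 31 map units corresponds to a recombination frequency of 0.310.
The F1 is co+ m / co m+, so co+ m is a parental gamete class with expected frequency (1 − r)/2 = 0.690/2 = 0.3450.
Expected number = 0.3450 × 2000 = 690.00 ≈ 690.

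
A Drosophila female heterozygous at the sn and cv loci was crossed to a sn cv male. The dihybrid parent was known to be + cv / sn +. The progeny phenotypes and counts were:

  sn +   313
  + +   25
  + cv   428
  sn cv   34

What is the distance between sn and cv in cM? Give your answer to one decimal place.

The recombinant classes are + + and sn cv: 25 + 34 = 59.
Recombination frequency = 59/800 = 0.0737 ≈ 7.4%, i.e. 7.4 cM.

7.4 cM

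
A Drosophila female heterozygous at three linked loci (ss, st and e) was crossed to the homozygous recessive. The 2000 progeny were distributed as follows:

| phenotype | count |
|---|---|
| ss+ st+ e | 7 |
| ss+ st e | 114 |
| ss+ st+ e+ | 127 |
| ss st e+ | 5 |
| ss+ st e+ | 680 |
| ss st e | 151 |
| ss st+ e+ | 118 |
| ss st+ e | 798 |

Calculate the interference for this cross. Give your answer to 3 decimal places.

The two most frequent reciprocal classes, ss st+ e and ss+ st e+, are the parental types, so the F1 was ss st+ e / ss+ st e+.
The two rarest classes, ss+ st+ e and ss st e+, are the double crossovers. Comparing them with the parentals, only the ss allele has switched, so ss is the middle locus and the order is e – ss – st.
e–ss: (232 + 12)/2000 = 0.1220; ss–st: (278 + 12)/2000 = 0.1450.
Expected DCO frequency = 0.1220 × 0.1450 ≈ 0.01769; observed = 12/2000 ≈ 0.00600.
Coefficient of coincidence = 0.00600/0.01769 ≈ 0.339; interference = 1 − 0.339 = 0.661.

0.661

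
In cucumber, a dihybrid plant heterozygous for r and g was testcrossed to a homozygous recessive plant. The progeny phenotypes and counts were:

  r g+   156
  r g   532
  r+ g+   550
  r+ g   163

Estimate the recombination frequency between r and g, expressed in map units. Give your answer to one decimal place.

22.8 map units

The two most frequent classes, r+ g+ (550) and r g (532), are the parental types, so the F1 was r+ g+ / r g.
The recombinant classes are r+ g and r g+: 163 + 156 = 319.
Recombination frequency = 319/1401 = 0.2277 ≈ 22.8%, i.e. 22.8 map units.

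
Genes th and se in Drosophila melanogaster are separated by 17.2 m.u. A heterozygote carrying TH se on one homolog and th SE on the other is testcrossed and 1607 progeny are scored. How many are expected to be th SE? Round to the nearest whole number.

A map distance of 17.2 m.u. corresponds to a recombination frequency of 0.172.
The F1 is TH se / th SE, so th SE is a parental gamete class with expected frequency (1 − r)/2 = 0.828/2 = 0.4140.
Expected number = 0.4140 × 1607 = 665.30 ≈ 665.

665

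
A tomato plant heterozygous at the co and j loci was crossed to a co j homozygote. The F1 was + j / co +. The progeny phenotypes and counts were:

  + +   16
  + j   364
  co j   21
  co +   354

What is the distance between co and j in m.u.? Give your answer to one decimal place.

The recombinant classes are + + and co j: 16 + 21 = 37.
Recombination frequency = 37/755 = 0.0490 ≈ 4.9%, i.e. 4.9 m.u.

4.9 m.u.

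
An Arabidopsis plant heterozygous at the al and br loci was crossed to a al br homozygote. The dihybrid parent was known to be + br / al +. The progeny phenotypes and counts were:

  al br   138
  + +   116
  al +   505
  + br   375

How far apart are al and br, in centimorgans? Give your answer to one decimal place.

The recombinant classes are + + and al br: 116 + 138 = 254.
Recombination frequency = 254/1134 = 0.2240 ≈ 22.4%, i.e. 22.4 centimorgans.

22.4 centimorgans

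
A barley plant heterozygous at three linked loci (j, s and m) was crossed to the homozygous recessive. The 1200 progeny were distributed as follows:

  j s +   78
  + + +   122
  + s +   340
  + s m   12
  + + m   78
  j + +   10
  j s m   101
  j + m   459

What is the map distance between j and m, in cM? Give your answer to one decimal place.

14.8 cM

The two most frequent reciprocal classes, j + m and + s +, are the parental types, so the F1 was j + m / + s +.
The two rarest classes, j + + and + s m, are the double crossovers. Comparing them with the parentals, only the m allele has switched, so m is the middle locus and the order is j – m – s.
Crossovers in the j–m interval produce the single-crossover classes + + m and j s + (78 + 78 = 156) plus the double crossovers (22).
RF(j–m) = (156 + 22) / 1200 = 178/1200 = 0.1483 → 14.8 cM.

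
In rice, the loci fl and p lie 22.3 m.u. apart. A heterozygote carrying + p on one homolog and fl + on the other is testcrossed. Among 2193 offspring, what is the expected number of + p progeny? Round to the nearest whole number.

852

A map distance of 22.3 m.u. corresponds to a recombination frequency of 0.223.
The F1 is + p / fl +, so + p is a parental gamete class with expected frequency (1 − r)/2 = 0.777/2 = 0.3885.
Expected number = 0.3885 × 2193 = 851.98 ≈ 852.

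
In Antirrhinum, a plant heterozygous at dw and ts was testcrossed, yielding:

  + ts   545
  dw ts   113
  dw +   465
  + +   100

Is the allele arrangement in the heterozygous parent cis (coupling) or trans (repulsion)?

The two most frequent classes are + ts (545) and dw + (465); these are the parental (non-recombinant) types.
So the F1 carried + ts on one chromosome and dw + on the other — the recessive alleles are on opposite chromosomes (trans / repulsion).

trans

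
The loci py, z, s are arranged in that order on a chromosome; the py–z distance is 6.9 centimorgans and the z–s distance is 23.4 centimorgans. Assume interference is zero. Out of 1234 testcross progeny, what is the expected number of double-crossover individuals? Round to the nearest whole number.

Map distances give recombination frequencies of 0.069 and 0.234 for the two intervals.
With no interference, expected double-crossover frequency = 0.069 × 0.234 = 0.01615.
Expected number = 0.01615 × 1234 = 19.92 ≈ 20.

20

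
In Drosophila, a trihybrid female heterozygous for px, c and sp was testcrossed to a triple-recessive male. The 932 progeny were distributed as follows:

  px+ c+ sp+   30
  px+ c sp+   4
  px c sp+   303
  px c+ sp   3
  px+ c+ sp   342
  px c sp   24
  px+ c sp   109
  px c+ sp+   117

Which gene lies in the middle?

The two most frequent reciprocal classes, px c sp+ and px+ c+ sp, are the parental types, so the F1 was px c sp+ / px+ c+ sp.
The two rarest classes, px+ c sp+ and px c+ sp, are the double crossovers. Comparing them with the parentals, only the px allele has switched, so px is the middle locus and the order is c – px – sp.

px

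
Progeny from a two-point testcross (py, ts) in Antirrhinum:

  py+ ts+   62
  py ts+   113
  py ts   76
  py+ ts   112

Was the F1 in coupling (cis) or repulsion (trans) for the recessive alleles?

The two most frequent classes are py+ ts (112) and py ts+ (113); these are the parental (non-recombinant) types.
So the F1 carried py+ ts on one chromosome and py ts+ on the other — the recessive alleles are on opposite chromosomes (trans / repulsion).

trans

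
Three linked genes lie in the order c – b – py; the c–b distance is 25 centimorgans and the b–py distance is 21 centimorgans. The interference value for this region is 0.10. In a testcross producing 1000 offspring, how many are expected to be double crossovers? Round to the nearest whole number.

47

Map distances give recombination frequencies of 0.250 and 0.210 for the two intervals.
With interference 0.10 (so coincidence = 0.90), expected double-crossover frequency = 0.250 × 0.210 × 0.90 = 0.04725.
Expected number = 0.04725 × 1000 = 47.25 ≈ 47.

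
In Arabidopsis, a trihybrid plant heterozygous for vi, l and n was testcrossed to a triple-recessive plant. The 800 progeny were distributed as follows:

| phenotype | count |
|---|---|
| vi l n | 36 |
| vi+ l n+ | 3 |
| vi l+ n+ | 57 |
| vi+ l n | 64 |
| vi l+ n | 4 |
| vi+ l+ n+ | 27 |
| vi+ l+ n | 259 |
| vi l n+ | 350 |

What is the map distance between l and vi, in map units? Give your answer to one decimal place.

The two most frequent reciprocal classes, vi+ l+ n and vi l n+, are the parental types, so the F1 was vi+ l+ n / vi l n+.
The two rarest classes, vi l+ n and vi+ l n+, are the double crossovers. Comparing them with the parentals, only the vi allele has switched, so vi is the middle locus and the order is l – vi – n.
Crossovers in the l–vi interval produce the single-crossover classes vi+ l n and vi l+ n+ (64 + 57 = 121) plus the double crossovers (7).
RF(l–vi) = (121 + 7) / 800 = 128/800 = 0.1600 → 16.0 map units.

16.0 map units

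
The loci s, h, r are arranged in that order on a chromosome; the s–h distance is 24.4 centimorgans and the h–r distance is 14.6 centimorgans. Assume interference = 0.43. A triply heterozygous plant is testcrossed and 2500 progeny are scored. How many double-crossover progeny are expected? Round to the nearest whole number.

51

Map distances give recombination frequencies of 0.244 and 0.146 for the two intervals.
With interference 0.43 (so coincidence = 0.57), expected double-crossover frequency = 0.244 × 0.146 × 0.57 = 0.02031.
Expected number = 0.02031 × 2500 = 50.76 ≈ 51.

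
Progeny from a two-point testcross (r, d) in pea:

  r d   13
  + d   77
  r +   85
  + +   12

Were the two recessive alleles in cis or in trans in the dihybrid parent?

trans

The two most frequent classes are + d (77) and r + (85); these are the parental (non-recombinant) types.
So the F1 carried + d on one chromosome and r + on the other — the recessive alleles are on opposite chromosomes (trans / repulsion).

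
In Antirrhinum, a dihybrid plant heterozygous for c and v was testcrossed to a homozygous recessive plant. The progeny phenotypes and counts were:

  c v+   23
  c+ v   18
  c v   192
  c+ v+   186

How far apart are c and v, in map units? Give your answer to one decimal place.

The two most frequent classes, c+ v+ (186) and c v (192), are the parental types, so the F1 was c+ v+ / c v.
The recombinant classes are c+ v and c v+: 18 + 23 = 41.
Recombination frequency = 41/419 = 0.0979 ≈ 9.8%, i.e. 9.8 map units.

9.8 map units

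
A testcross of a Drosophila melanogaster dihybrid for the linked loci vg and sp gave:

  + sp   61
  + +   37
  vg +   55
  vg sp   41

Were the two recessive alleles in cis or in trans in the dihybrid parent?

The two most frequent classes are + sp (61) and vg + (55); these are the parental (non-recombinant) types.
So the F1 carried + sp on one chromosome and vg + on the other — the recessive alleles are on opposite chromosomes (trans / repulsion).

trans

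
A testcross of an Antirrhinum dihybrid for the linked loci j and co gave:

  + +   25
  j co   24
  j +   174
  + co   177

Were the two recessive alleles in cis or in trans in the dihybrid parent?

trans

The two most frequent classes are + co (177) and j + (174); these are the parental (non-recombinant) types.
So the F1 carried + co on one chromosome and j + on the other — the recessive alleles are on opposite chromosomes (trans / repulsion).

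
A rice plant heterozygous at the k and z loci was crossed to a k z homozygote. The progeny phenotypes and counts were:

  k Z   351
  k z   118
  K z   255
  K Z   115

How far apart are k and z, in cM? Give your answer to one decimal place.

27.8 cM

The two most frequent classes, K z (255) and k Z (351), are the parental types, so the F1 was K z / k Z.
The recombinant classes are K Z and k z: 115 + 118 = 233.
Recombination frequency = 233/839 = 0.2777 ≈ 27.8%, i.e. 27.8 cM.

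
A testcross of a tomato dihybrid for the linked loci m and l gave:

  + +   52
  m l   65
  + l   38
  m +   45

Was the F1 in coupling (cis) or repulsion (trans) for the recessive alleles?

cis

The two most frequent classes are + + (52) and m l (65); these are the parental (non-recombinant) types.
So the F1 carried + + on one chromosome and m l on the other — the recessive alleles are on the same chromosome (cis / coupling).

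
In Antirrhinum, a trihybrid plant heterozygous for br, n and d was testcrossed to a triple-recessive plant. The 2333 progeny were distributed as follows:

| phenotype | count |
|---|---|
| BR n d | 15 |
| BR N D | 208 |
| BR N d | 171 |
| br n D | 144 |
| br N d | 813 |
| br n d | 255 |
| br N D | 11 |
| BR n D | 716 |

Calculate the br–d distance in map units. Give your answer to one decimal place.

The two most frequent reciprocal classes, br N d and BR n D, are the parental types, so the F1 was br N d / BR n D.
The two rarest classes, br N D and BR n d, are the double crossovers. Comparing them with the parentals, only the d allele has switched, so d is the middle locus and the order is br – d – n.
Crossovers in the br–d interval produce the single-crossover classes BR N d and br n D (171 + 144 = 315) plus the double crossovers (26).
RF(br–d) = (315 + 26) / 2333 = 341/2333 = 0.1462 → 14.6 map units.

14.6 map units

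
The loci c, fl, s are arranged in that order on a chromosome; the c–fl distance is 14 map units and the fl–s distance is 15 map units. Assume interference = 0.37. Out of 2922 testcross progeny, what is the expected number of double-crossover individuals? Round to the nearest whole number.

Map distances give recombination frequencies of 0.140 and 0.150 for the two intervals.
With interference 0.37 (so coincidence = 0.63), expected double-crossover frequency = 0.140 × 0.150 × 0.63 = 0.01323.
Expected number = 0.01323 × 2922 = 38.66 ≈ 39.

39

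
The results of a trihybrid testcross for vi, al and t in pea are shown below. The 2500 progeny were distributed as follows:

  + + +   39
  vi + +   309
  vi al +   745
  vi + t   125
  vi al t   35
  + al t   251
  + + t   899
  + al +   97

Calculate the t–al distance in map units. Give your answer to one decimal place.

The two most frequent reciprocal classes, vi al + and + + t, are the parental types, so the F1 was vi al + / + + t.
The two rarest classes, vi al t and + + +, are the double crossovers. Comparing them with the parentals, only the t allele has switched, so t is the middle locus and the order is vi – t – al.
Crossovers in the t–al interval produce the single-crossover classes vi + + and + al t (309 + 251 = 560) plus the double crossovers (74).
RF(t–al) = (560 + 74) / 2500 = 634/2500 = 0.2536 → 25.4 map units.

25.4 map units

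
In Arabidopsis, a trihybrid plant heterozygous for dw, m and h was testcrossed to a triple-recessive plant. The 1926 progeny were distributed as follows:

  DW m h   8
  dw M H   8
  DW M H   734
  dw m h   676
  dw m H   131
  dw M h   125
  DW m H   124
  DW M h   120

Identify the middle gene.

dw

The two most frequent reciprocal classes, DW M H and dw m h, are the parental types, so the F1 was DW M H / dw m h.
The two rarest classes, dw M H and DW m h, are the double crossovers. Comparing them with the parentals, only the dw allele has switched, so dw is the middle locus and the order is h – dw – m.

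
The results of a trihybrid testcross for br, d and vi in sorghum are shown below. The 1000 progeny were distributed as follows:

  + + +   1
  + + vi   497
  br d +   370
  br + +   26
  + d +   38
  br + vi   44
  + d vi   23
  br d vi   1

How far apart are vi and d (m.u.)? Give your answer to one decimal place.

The two most frequent reciprocal classes, + + vi and br d +, are the parental types, so the F1 was + + vi / br d +.
The two rarest classes, + + + and br d vi, are the double crossovers. Comparing them with the parentals, only the vi allele has switched, so vi is the middle locus and the order is d – vi – br.
Crossovers in the d–vi interval produce the single-crossover classes + d vi and br + + (23 + 26 = 49) plus the double crossovers (2).
RF(d–vi) = (49 + 2) / 1000 = 51/1000 = 0.0510 → 5.1 m.u.

5.1 m.u.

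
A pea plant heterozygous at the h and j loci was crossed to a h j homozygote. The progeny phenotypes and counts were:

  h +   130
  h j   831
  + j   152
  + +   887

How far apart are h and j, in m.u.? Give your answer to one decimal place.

14.1 m.u.

The two most frequent classes, + + (887) and h j (831), are the parental types, so the F1 was + + / h j.
The recombinant classes are + j and h +: 152 + 130 = 282.
Recombination frequency = 282/2000 = 0.1410 ≈ 14.1%, i.e. 14.1 m.u.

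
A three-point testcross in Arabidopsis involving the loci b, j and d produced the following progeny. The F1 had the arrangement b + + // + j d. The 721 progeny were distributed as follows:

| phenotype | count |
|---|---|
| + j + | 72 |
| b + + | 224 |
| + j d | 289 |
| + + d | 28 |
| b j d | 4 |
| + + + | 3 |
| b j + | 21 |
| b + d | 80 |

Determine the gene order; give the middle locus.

b

The two rarest classes, + + + and b j d, are the double crossovers. Comparing them with the parentals, only the b allele has switched, so b is the middle locus and the order is j – b – d.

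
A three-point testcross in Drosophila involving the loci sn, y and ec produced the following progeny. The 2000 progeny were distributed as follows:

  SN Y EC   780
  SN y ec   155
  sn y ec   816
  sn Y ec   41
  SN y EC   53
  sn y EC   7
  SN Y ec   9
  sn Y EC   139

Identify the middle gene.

ec

The two most frequent reciprocal classes, SN Y EC and sn y ec, are the parental types, so the F1 was SN Y EC / sn y ec.
The two rarest classes, SN Y ec and sn y EC, are the double crossovers. Comparing them with the parentals, only the ec allele has switched, so ec is the middle locus and the order is y – ec – sn.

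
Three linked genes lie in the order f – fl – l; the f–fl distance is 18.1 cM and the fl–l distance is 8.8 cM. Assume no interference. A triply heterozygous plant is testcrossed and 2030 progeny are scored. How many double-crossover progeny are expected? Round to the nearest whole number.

32

Map distances give recombination frequencies of 0.181 and 0.088 for the two intervals.
With no interference, expected double-crossover frequency = 0.181 × 0.088 = 0.01593.
Expected number = 0.01593 × 2030 = 32.33 ≈ 32.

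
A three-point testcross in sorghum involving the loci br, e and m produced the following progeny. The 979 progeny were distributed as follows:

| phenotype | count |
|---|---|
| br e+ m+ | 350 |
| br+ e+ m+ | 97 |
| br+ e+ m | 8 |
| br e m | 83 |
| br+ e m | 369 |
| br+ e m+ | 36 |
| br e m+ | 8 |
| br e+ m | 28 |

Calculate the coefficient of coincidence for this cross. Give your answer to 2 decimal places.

The two most frequent reciprocal classes, br+ e m and br e+ m+, are the parental types, so the F1 was br+ e m / br e+ m+.
The two rarest classes, br+ e+ m and br e m+, are the double crossovers. Comparing them with the parentals, only the e allele has switched, so e is the middle locus and the order is m – e – br.
m–e: (64 + 16)/979 = 0.0817; e–br: (180 + 16)/979 = 0.2002.
Expected DCO frequency = 0.0817 × 0.2002 ≈ 0.01636; observed = 16/979 ≈ 0.01634.
Coefficient of coincidence = 0.01634/0.01636 ≈ 1.00.

1.00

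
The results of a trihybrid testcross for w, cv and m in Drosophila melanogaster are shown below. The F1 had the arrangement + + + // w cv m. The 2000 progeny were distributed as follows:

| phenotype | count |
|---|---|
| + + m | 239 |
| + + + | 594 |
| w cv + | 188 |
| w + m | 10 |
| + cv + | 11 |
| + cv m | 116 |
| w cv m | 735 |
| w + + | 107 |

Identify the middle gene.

The two rarest classes, + cv + and w + m, are the double crossovers. Comparing them with the parentals, only the cv allele has switched, so cv is the middle locus and the order is w – cv – m.

cv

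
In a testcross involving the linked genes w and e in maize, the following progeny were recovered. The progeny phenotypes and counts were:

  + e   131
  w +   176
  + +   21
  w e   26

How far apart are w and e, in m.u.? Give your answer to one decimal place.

13.3 m.u.

The two most frequent classes, + e (131) and w + (176), are the parental types, so the F1 was + e / w +.
The recombinant classes are + + and w e: 21 + 26 = 47.
Recombination frequency = 47/354 = 0.1328 ≈ 13.3%, i.e. 13.3 m.u.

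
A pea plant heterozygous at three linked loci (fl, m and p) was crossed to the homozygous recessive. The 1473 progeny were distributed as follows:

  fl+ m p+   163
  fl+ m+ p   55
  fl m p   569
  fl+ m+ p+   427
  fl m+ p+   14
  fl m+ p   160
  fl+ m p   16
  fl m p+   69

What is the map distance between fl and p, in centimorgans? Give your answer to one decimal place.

10.5 centimorgans

The two most frequent reciprocal classes, fl m p and fl+ m+ p+, are the parental types, so the F1 was fl m p / fl+ m+ p+.
The two rarest classes, fl+ m p and fl m+ p+, are the double crossovers. Comparing them with the parentals, only the fl allele has switched, so fl is the middle locus and the order is m – fl – p.
Crossovers in the fl–p interval produce the single-crossover classes fl m p+ and fl+ m+ p (69 + 55 = 124) plus the double crossovers (30).
RF(fl–p) = (124 + 30) / 1473 = 154/1473 = 0.1045 → 10.5 centimorgans.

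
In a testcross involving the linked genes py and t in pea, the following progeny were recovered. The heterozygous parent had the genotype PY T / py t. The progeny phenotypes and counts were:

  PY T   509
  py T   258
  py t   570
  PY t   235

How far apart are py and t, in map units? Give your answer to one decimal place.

The recombinant classes are PY t and py T: 235 + 258 = 493.
Recombination frequency = 493/1572 = 0.3136 ≈ 31.4%, i.e. 31.4 map units.

31.4 map units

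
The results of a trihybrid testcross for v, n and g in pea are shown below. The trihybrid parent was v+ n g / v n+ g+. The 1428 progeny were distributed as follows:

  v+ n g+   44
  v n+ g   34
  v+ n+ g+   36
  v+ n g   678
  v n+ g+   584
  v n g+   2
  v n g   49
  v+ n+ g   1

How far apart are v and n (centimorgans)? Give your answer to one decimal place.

6.2 centimorgans

The two rarest classes, v+ n+ g and v n g+, are the double crossovers. Comparing them with the parentals, only the n allele has switched, so n is the middle locus and the order is g – n – v.
Crossovers in the n–v interval produce the single-crossover classes v n g and v+ n+ g+ (49 + 36 = 85) plus the double crossovers (3).
RF(n–v) = (85 + 3) / 1428 = 88/1428 = 0.0616 → 6.2 centimorgans.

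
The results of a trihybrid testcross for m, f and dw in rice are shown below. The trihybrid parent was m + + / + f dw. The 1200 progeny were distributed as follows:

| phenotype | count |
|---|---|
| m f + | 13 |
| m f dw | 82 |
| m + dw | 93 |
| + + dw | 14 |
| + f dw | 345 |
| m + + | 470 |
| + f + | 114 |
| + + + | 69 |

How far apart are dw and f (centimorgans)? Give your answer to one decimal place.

The two rarest classes, m f + and + + dw, are the double crossovers. Comparing them with the parentals, only the f allele has switched, so f is the middle locus and the order is m – f – dw.
Crossovers in the f–dw interval produce the single-crossover classes m + dw and + f + (93 + 114 = 207) plus the double crossovers (27).
RF(f–dw) = (207 + 27) / 1200 = 234/1200 = 0.1950 → 19.5 centimorgans.

19.5 centimorgans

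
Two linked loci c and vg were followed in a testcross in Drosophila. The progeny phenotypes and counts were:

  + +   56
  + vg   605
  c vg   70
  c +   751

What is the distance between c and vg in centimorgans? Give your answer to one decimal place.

The two most frequent classes, + vg (605) and c + (751), are the parental types, so the F1 was + vg / c +.
The recombinant classes are + + and c vg: 56 + 70 = 126.
Recombination frequency = 126/1482 = 0.0850 ≈ 8.5%, i.e. 8.5 centimorgans.

8.5 centimorgans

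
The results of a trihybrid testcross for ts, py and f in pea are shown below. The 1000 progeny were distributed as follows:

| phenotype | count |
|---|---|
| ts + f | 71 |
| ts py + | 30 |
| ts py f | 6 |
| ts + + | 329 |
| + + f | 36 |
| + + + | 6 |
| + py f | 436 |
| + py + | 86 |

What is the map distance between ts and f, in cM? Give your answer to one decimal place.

The two most frequent reciprocal classes, ts + + and + py f, are the parental types, so the F1 was ts + + / + py f.
The two rarest classes, + + + and ts py f, are the double crossovers. Comparing them with the parentals, only the ts allele has switched, so ts is the middle locus and the order is f – ts – py.
Crossovers in the f–ts interval produce the single-crossover classes ts + f and + py + (71 + 86 = 157) plus the double crossovers (12).
RF(f–ts) = (157 + 12) / 1000 = 169/1000 = 0.1690 → 16.9 cM.

16.9 cM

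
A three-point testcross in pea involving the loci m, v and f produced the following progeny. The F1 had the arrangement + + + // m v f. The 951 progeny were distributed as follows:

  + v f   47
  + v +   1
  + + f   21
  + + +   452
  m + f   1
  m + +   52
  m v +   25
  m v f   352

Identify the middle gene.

v

The two rarest classes, + v + and m + f, are the double crossovers. Comparing them with the parentals, only the v allele has switched, so v is the middle locus and the order is f – v – m.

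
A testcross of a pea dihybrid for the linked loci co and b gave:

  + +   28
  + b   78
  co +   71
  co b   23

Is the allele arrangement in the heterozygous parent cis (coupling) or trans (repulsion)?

The two most frequent classes are + b (78) and co + (71); these are the parental (non-recombinant) types.
So the F1 carried + b on one chromosome and co + on the other — the recessive alleles are on opposite chromosomes (trans / repulsion).

trans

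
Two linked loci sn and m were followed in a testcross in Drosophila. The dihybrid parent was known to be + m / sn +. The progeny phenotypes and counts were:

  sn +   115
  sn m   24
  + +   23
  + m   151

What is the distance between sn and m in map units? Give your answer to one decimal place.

15.0 map units

The recombinant classes are + + and sn m: 23 + 24 = 47.
Recombination frequency = 47/313 = 0.1502 ≈ 15.0%, i.e. 15.0 map units.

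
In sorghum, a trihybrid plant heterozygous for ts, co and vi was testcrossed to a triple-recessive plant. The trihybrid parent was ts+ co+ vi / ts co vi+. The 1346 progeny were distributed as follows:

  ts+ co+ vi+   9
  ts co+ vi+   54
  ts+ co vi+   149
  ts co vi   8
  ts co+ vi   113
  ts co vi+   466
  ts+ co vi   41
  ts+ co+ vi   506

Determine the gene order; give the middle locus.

vi

The two rarest classes, ts+ co+ vi+ and ts co vi, are the double crossovers. Comparing them with the parentals, only the vi allele has switched, so vi is the middle locus and the order is co – vi – ts.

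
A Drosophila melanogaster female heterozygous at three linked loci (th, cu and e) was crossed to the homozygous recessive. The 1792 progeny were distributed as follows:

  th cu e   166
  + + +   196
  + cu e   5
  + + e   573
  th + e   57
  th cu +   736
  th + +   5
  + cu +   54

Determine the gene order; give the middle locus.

The two most frequent reciprocal classes, th cu + and + + e, are the parental types, so the F1 was th cu + / + + e.
The two rarest classes, th + + and + cu e, are the double crossovers. Comparing them with the parentals, only the cu allele has switched, so cu is the middle locus and the order is th – cu – e.

cu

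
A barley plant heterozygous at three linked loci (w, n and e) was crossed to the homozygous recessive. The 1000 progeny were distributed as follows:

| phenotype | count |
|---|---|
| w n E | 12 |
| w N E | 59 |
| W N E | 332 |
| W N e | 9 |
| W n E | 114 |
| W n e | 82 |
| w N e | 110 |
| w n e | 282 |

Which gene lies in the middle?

The two most frequent reciprocal classes, W N E and w n e, are the parental types, so the F1 was W N E / w n e.
The two rarest classes, W N e and w n E, are the double crossovers. Comparing them with the parentals, only the e allele has switched, so e is the middle locus and the order is n – e – w.

e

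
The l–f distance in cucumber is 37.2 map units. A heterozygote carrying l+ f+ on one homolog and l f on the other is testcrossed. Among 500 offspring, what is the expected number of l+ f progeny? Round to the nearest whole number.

A map distance of 37.2 map units corresponds to a recombination frequency of 0.372.
The F1 is l+ f+ / l f, so l+ f is a recombinant gamete class with expected frequency r/2 = 0.372/2 = 0.1860.
Expected number = 0.1860 × 500 = 93.00 ≈ 93.

93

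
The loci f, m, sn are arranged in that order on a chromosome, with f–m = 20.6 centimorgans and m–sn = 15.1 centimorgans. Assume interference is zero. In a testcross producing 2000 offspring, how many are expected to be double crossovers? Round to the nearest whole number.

62

Map distances give recombination frequencies of 0.206 and 0.151 for the two intervals.
With no interference, expected double-crossover frequency = 0.206 × 0.151 = 0.03111.
Expected number = 0.03111 × 2000 = 62.21 ≈ 62.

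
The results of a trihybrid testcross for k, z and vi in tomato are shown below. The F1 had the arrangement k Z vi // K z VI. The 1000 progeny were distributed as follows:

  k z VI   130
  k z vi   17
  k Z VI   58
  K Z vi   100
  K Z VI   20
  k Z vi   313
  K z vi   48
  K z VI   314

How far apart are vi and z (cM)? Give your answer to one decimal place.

14.3 cM

The two rarest classes, k z vi and K Z VI, are the double crossovers. Comparing them with the parentals, only the z allele has switched, so z is the middle locus and the order is vi – z – k.
Crossovers in the vi–z interval produce the single-crossover classes k Z VI and K z vi (58 + 48 = 106) plus the double crossovers (37).
RF(vi–z) = (106 + 37) / 1000 = 143/1000 = 0.1430 → 14.3 cM.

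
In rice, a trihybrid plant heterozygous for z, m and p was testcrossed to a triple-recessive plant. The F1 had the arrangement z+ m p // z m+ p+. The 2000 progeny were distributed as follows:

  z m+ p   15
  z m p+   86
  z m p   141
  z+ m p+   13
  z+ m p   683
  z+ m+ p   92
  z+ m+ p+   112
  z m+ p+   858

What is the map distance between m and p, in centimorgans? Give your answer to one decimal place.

10.3 centimorgans

The two rarest classes, z+ m p+ and z m+ p, are the double crossovers. Comparing them with the parentals, only the p allele has switched, so p is the middle locus and the order is m – p – z.
Crossovers in the m–p interval produce the single-crossover classes z+ m+ p and z m p+ (92 + 86 = 178) plus the double crossovers (28).
RF(m–p) = (178 + 28) / 2000 = 206/2000 = 0.1030 → 10.3 centimorgans.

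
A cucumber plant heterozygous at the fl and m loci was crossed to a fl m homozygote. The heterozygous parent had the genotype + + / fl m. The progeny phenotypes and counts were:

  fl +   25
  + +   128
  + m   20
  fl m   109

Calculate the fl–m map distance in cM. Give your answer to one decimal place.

16.0 cM

The recombinant classes are + m and fl +: 20 + 25 = 45.
Recombination frequency = 45/282 = 0.1596 ≈ 16.0%, i.e. 16.0 cM.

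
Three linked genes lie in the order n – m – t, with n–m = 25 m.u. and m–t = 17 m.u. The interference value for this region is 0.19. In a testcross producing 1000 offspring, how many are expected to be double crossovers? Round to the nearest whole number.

34

Map distances give recombination frequencies of 0.250 and 0.170 for the two intervals.
With interference 0.19 (so coincidence = 0.81), expected double-crossover frequency = 0.250 × 0.170 × 0.81 = 0.03443.
Expected number = 0.03443 × 1000 = 34.43 ≈ 34.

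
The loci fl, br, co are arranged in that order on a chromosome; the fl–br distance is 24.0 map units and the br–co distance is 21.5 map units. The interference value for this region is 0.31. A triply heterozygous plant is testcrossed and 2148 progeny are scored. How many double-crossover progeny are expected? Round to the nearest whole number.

Map distances give recombination frequencies of 0.240 and 0.215 for the two intervals.
With interference 0.31 (so coincidence = 0.69), expected double-crossover frequency = 0.240 × 0.215 × 0.69 = 0.03560.
Expected number = 0.03560 × 2148 = 76.48 ≈ 76.

76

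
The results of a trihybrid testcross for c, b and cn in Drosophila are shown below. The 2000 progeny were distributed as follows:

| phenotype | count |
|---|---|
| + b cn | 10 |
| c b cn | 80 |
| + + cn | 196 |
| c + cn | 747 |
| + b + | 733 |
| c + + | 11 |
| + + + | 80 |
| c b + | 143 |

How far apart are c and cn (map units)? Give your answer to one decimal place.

18.0 map units

The two most frequent reciprocal classes, c + cn and + b +, are the parental types, so the F1 was c + cn / + b +.
The two rarest classes, c + + and + b cn, are the double crossovers. Comparing them with the parentals, only the cn allele has switched, so cn is the middle locus and the order is b – cn – c.
Crossovers in the cn–c interval produce the single-crossover classes + + cn and c b + (196 + 143 = 339) plus the double crossovers (21).
RF(cn–c) = (339 + 21) / 2000 = 360/2000 = 0.1800 → 18.0 map units.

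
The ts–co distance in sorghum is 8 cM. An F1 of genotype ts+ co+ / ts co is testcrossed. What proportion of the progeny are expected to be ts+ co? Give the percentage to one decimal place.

4.0%

A map distance of 8 cM corresponds to a recombination frequency of 0.080.
The F1 is ts+ co+ / ts co, so ts+ co is a recombinant gamete class with expected frequency r/2 = 0.080/2 = 0.0400.
That is 0.0400 = 4.0% of the progeny.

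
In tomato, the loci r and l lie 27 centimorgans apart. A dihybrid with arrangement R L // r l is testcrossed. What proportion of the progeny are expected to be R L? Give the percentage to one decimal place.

36.5%

A map distance of 27 centimorgans corresponds to a recombination frequency of 0.270.
The F1 is R L / r l, so R L is a parental gamete class with expected frequency (1 − r)/2 = 0.730/2 = 0.3650.
That is 0.3650 = 36.5% of the progeny.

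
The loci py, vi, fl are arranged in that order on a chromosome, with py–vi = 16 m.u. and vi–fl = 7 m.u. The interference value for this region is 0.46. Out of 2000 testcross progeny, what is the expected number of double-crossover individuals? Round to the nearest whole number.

12

Map distances give recombination frequencies of 0.160 and 0.070 for the two intervals.
With interference 0.46 (so coincidence = 0.54), expected double-crossover frequency = 0.160 × 0.070 × 0.54 = 0.00605.
Expected number = 0.00605 × 2000 = 12.10 ≈ 12.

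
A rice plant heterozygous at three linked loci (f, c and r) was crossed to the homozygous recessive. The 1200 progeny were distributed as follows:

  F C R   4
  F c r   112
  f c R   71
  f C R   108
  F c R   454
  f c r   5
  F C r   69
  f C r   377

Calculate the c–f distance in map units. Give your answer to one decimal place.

12.4 map units

The two most frequent reciprocal classes, F c R and f C r, are the parental types, so the F1 was F c R / f C r.
The two rarest classes, F C R and f c r, are the double crossovers. Comparing them with the parentals, only the c allele has switched, so c is the middle locus and the order is f – c – r.
Crossovers in the f–c interval produce the single-crossover classes f c R and F C r (71 + 69 = 140) plus the double crossovers (9).
RF(f–c) = (140 + 9) / 1200 = 149/1200 = 0.1242 → 12.4 map units.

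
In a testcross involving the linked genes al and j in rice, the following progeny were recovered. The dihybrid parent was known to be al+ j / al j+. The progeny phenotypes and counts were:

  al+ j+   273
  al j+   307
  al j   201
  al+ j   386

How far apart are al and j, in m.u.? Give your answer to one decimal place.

40.6 m.u.

The recombinant classes are al+ j+ and al j: 273 + 201 = 474.
Recombination frequency = 474/1167 = 0.4062 ≈ 40.6%, i.e. 40.6 m.u.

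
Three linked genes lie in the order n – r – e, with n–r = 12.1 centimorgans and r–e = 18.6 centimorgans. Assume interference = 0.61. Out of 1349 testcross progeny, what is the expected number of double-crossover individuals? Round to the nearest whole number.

Map distances give recombination frequencies of 0.121 and 0.186 for the two intervals.
With interference 0.61 (so coincidence = 0.39), expected double-crossover frequency = 0.121 × 0.186 × 0.39 = 0.00878.
Expected number = 0.00878 × 1349 = 11.84 ≈ 12.

12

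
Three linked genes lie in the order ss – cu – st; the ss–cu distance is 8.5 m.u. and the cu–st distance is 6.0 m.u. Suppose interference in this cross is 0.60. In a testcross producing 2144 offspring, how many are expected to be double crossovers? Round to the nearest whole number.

4

Map distances give recombination frequencies of 0.085 and 0.060 for the two intervals.
With interference 0.60 (so coincidence = 0.40), expected double-crossover frequency = 0.085 × 0.060 × 0.40 = 0.00204.
Expected number = 0.00204 × 2144 = 4.37 ≈ 4.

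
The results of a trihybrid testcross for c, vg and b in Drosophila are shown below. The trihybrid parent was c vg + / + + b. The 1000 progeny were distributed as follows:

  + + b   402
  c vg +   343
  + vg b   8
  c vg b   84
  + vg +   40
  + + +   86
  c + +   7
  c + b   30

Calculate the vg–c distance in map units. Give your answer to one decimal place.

The two rarest classes, c + + and + vg b, are the double crossovers. Comparing them with the parentals, only the vg allele has switched, so vg is the middle locus and the order is c – vg – b.
Crossovers in the c–vg interval produce the single-crossover classes + vg + and c + b (40 + 30 = 70) plus the double crossovers (15).
RF(c–vg) = (70 + 15) / 1000 = 85/1000 = 0.0850 → 8.5 map units.

8.5 map units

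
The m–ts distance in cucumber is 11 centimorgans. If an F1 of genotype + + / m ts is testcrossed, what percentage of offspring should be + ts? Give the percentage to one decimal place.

5.5%

A map distance of 11 centimorgans corresponds to a recombination frequency of 0.110.
The F1 is + + / m ts, so + ts is a recombinant gamete class with expected frequency r/2 = 0.110/2 = 0.0550.
That is 0.0550 = 5.5% of the progeny.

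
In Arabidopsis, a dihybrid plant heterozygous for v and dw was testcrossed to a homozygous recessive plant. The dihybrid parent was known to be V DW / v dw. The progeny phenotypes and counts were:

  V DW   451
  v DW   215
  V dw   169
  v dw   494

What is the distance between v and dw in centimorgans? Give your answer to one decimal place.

The recombinant classes are V dw and v DW: 169 + 215 = 384.
Recombination frequency = 384/1329 = 0.2889 ≈ 28.9%, i.e. 28.9 centimorgans.

28.9 centimorgans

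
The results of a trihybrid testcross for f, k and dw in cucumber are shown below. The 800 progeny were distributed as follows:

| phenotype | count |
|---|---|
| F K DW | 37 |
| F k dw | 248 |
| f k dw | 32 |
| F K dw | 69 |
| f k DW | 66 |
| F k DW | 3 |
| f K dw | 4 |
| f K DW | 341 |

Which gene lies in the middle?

The two most frequent reciprocal classes, F k dw and f K DW, are the parental types, so the F1 was F k dw / f K DW.
The two rarest classes, F k DW and f K dw, are the double crossovers. Comparing them with the parentals, only the dw allele has switched, so dw is the middle locus and the order is f – dw – k.

dw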